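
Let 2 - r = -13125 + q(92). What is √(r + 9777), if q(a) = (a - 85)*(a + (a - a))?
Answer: 2*√5565 ≈ 149.20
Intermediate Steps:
q(a) = a*(-85 + a) (q(a) = (-85 + a)*(a + 0) = (-85 + a)*a = a*(-85 + a))
r = 12483 (r = 2 - (-13125 + 92*(-85 + 92)) = 2 - (-13125 + 92*7) = 2 - (-13125 + 644) = 2 - 1*(-12481) = 2 + 12481 = 12483)
√(r + 9777) = √(12483 + 9777) = √22260 = 2*√5565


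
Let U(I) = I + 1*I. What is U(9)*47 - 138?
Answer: 708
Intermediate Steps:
U(I) = 2*I (U(I) = I + I = 2*I)
U(9)*47 - 138 = (2*9)*47 - 138 = 18*47 - 138 = 846 - 138 = 708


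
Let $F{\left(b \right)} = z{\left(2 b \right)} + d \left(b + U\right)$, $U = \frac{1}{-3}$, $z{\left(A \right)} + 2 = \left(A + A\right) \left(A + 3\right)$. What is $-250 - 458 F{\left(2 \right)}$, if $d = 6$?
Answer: $-29562$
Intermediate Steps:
$z{\left(A \right)} = -2 + 2 A \left(3 + A\right)$ ($z{\left(A \right)} = -2 + \left(A + A\right) \left(A + 3\right) = -2 + 2 A \left(3 + A\right)$)
$U = - \frac{1}{3} \approx -0.33333$
$F{\left(b \right)} = -4 + 8 b^{2} + 18 b$ ($F{\left(b \right)} = \left(-2 + 2 \left(2 b\right)^{2} + 6 \cdot 2 b\right) + 6 \left(b - \frac{1}{3}\right) = \left(-2 + 2 \cdot 4 b^{2} + 12 b\right) + 6 \left(- \frac{1}{3} + b\right) = \left(-2 + 8 b^{2} + 12 b\right) + \left(-2 + 6 b\right) = -4 + 8 b^{2} + 18 b$)
$-250 - 458 F{\left(2 \right)} = -250 - 458 \left(-4 + 8 \cdot 2^{2} + 18 \cdot 2\right) = -250 - 458 \left(-4 + 8 \cdot 4 + 36\right) = -250 - 458 \left(-4 + 32 + 36\right) = -250 - 29312 = -29562$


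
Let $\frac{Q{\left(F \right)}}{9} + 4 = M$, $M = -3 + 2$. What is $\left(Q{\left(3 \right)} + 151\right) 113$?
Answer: $11978$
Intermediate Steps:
$M = -1$
$Q{\left(F \right)} = -45$ ($Q{\left(F \right)} = -36 + 9 \left(-1\right) = -36 - 9 = -45$)
$\left(Q{\left(3 \right)} + 151\right) 113 = \left(-45 + 151\right) 113 = 106 \cdot 113 = 11978$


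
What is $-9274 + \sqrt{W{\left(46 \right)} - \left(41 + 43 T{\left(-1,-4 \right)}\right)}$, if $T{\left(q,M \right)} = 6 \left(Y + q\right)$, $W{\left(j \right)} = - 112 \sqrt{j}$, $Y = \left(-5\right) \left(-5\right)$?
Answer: $-9274 + i \sqrt{6233 + 112 \sqrt{46}} \approx -9274.0 + 83.622 i$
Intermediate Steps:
$Y = 25$
$T{\left(q,M \right)} = 150 + 6 q$ ($T{\left(q,M \right)} = 6 \left(25 + q\right) = 150 + 6 q$)
$-9274 + \sqrt{W{\left(46 \right)} - \left(41 + 43 T{\left(-1,-4 \right)}\right)} = -9274 + \sqrt{- 112 \sqrt{46} - \left(41 + 43 \left(150 + 6 \left(-1\right)\right)\right)} = -9274 + \sqrt{- 112 \sqrt{46} - \left(41 + 43 \left(150 - 6\right)\right)} = -9274 + \sqrt{- 112 \sqrt{46} - 6233} = -9274 + \sqrt{-6233 - 112 \sqrt{46}}$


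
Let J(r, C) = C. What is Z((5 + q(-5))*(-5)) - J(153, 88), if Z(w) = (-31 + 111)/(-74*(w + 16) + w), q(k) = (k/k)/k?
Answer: -6238/71 ≈ -87.859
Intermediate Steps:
q(k) = 1/k
Z(w) = 80/(-1184 - 73*w) (Z(w) = 80/(-74*(16 + w) + w) = 80/((-1184 - 74*w) + w) = 80/(-1184 - 73*w))
Z((5 + q(-5))*(-5)) - J(153, 88) = -80/(1184 + 73*((5 + 1/(-5))*(-5))) - 1*88 = -80/(1184 + 73*((5 - 1/5)*(-5))) - 88 = -80/(1184 + 73*((24/5)*(-5))) - 88 = -80/(1184 + 73*(-24)) - 88 = -80/(1184 - 1752) - 88 = -80/(-568) - 88 = -80*(-1/568) - 88 = 10/71 - 88 = -6238/71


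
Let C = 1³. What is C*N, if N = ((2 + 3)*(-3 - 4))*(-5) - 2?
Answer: 173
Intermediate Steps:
C = 1
N = 173 (N = (5*(-7))*(-5) - 2 = -35*(-5) - 2 = 175 - 2 = 173)
C*N = 1*173 = 173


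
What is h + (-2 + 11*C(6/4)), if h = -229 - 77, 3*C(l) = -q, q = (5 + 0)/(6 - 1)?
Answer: -935/3 ≈ -311.67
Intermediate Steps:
q = 1 (q = 5/5 = 5*(⅕) = 1)
C(l) = -⅓ (C(l) = (-1*1)/3 = (⅓)*(-1) = -⅓)
h = -306
h + (-2 + 11*C(6/4)) = -306 + (-2 + 11*(-⅓)) = -306 + (-2 - 11/3) = -306 - 17/3 = -935/3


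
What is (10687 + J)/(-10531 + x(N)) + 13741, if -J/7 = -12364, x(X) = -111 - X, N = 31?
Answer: 146560458/10673 ≈ 13732.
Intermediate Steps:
J = 86548 (J = -7*(-12364) = 86548)
(10687 + J)/(-10531 + x(N)) + 13741 = (10687 + 86548)/(-10531 + (-111 - 1*31)) + 13741 = 97235/(-10531 + (-111 - 31)) + 13741 = 97235/(-10531 - 142) + 13741 = 97235/(-10673) + 13741 = 97235*(-1/10673) + 13741 = -97235/10673 + 13741 = 146560458/10673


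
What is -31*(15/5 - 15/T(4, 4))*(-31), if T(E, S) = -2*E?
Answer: 37479/8 ≈ 4684.9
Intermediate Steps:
-31*(15/5 - 15/T(4, 4))*(-31) = -31*(15/5 - 15/((-2*4)))*(-31) = -31*(15*(⅕) - 15/(-8))*(-31) = -31*(3 - 15*(-⅛))*(-31) = -31*(3 + 15/8)*(-31) = -31*39/8*(-31) = -1209/8*(-31) = 37479/8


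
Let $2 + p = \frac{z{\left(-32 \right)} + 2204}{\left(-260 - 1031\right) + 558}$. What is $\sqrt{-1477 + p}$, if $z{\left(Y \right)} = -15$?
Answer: $\frac{2 i \sqrt{199063742}}{733} \approx 38.497 i$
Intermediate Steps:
$p = - \frac{3655}{733}$ ($p = -2 + \frac{-15 + 2204}{\left(-260 - 1031\right) + 558} = -2 + \frac{2189}{-1291 + 558} = -2 + \frac{2189}{-733} = -2 + 2189 \left(- \frac{1}{733}\right) = -2 - \frac{2189}{733} = - \frac{3655}{733} \approx -4.9864$)
$\sqrt{-1477 + p} = \sqrt{-1477 - \frac{3655}{733}} = \sqrt{- \frac{1086296}{733}} = \frac{2 i \sqrt{199063742}}{733}$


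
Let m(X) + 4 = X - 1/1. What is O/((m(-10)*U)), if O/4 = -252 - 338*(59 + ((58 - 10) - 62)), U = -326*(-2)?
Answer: 5154/815 ≈ 6.3239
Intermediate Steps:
U = 652
m(X) = -5 + X (m(X) = -4 + (X - 1/1) = -4 + (X - 1*1) = -4 + (X - 1) = -4 + (-1 + X) = -5 + X)
O = -61848 (O = 4*(-252 - 338*(59 + ((58 - 10) - 62))) = 4*(-252 - 338*(59 + (48 - 62))) = 4*(-252 - 338*(59 - 14)) = 4*(-252 - 338*45) = 4*(-252 - 15210) = 4*(-15462) = -61848)
O/((m(-10)*U)) = -61848*1/(652*(-5 - 10)) = -61848/((-15*652)) = -61848/(-9780) = -61848*(-1/9780) = 5154/815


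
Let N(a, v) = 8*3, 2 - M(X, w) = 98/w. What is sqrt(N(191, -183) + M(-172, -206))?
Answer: 3*sqrt(31209)/103 ≈ 5.1455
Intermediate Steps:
M(X, w) = 2 - 98/w
N(a, v) = 24
sqrt(N(191, -183) + M(-172, -206)) = sqrt(24 + (2 - 98/(-206))) = sqrt(24 + (2 - 98*(-1/206))) = sqrt(24 + (2 + 49/103)) = sqrt(24 + 255/103) = sqrt(2727/103) = 3*sqrt(31209)/103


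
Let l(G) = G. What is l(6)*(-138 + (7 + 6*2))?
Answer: -714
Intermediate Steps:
l(6)*(-138 + (7 + 6*2)) = 6*(-138 + (7 + 6*2)) = 6*(-138 + (7 + 12)) = 6*(-138 + 19) = 6*(-119) = -714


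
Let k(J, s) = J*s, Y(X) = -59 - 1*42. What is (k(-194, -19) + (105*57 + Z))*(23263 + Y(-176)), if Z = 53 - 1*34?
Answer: 224439780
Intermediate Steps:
Z = 19 (Z = 53 - 34 = 19)
Y(X) = -101 (Y(X) = -59 - 42 = -101)
(k(-194, -19) + (105*57 + Z))*(23263 + Y(-176)) = (-194*(-19) + (105*57 + 19))*(23263 - 101) = (3686 + (5985 + 19))*23162 = (3686 + 6004)*23162 = 9690*23162 = 224439780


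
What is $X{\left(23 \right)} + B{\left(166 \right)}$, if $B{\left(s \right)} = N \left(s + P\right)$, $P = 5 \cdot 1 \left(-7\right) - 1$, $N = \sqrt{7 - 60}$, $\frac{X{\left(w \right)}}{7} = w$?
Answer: $161 + 130 i \sqrt{53} \approx 161.0 + 946.41 i$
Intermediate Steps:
$X{\left(w \right)} = 7 w$
$N = i \sqrt{53}$ ($N = \sqrt{-53} = i \sqrt{53} \approx 7.2801 i$)
$P = -36$ ($P = 5 \left(-7\right) + \left(-3 + 2\right) = -35 - 1 = -36$)
$B{\left(s \right)} = i \sqrt{53} \left(-36 + s\right)$ ($B{\left(s \right)} = i \sqrt{53} \left(s - 36\right) = i \sqrt{53} \left(-36 + s\right)$)
$X{\left(23 \right)} + B{\left(166 \right)} = 7 \cdot 23 + i \sqrt{53} \left(-36 + 166\right) = 161 + i \sqrt{53} \cdot 130 = 161 + 130 i \sqrt{53}$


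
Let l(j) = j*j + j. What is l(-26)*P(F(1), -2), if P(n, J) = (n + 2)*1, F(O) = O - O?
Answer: 1300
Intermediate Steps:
F(O) = 0
l(j) = j + j² (l(j) = j² + j = j + j²)
P(n, J) = 2 + n (P(n, J) = (2 + n)*1 = 2 + n)
l(-26)*P(F(1), -2) = (-26*(1 - 26))*(2 + 0) = -26*(-25)*2 = 650*2 = 1300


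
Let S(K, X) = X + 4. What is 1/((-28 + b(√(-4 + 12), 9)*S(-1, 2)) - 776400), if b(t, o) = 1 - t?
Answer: -388211/301415560898 + 3*√2/150707780449 ≈ -1.2879e-6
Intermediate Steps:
S(K, X) = 4 + X
1/((-28 + b(√(-4 + 12), 9)*S(-1, 2)) - 776400) = 1/((-28 + (1 - √(-4 + 12))*(4 + 2)) - 776400) = 1/((-28 + (1 - √8)*6) - 776400) = 1/((-28 + (1 - 2*√2)*6) - 776400) = 1/((-28 + (6 - 12*√2)) - 776400) = 1/((-22 - 12*√2) - 776400) = 1/(-776422 - 12*√2)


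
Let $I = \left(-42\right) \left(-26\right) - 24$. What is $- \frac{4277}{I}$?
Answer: $- \frac{4277}{1068} \approx -4.0047$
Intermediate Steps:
$I = 1068$ ($I = 1092 - 24 = 1068$)
$- \frac{4277}{I} = - \frac{4277}{1068}$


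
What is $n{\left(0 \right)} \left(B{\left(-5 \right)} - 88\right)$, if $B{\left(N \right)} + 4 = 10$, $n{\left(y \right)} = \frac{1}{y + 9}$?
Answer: $- \frac{82}{9} \approx -9.1111$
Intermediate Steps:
$n{\left(y \right)} = \frac{1}{9 + y}$
$B{\left(N \right)} = 6$ ($B{\left(N \right)} = -4 + 10 = 6$)
$n{\left(0 \right)} \left(B{\left(-5 \right)} - 88\right) = \frac{6 - 88}{9 + 0} = \frac{1}{9} \left(-82\right) = - \frac{82}{9}$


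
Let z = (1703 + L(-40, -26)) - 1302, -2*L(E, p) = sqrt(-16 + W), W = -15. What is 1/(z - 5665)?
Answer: -21056/110838815 + 2*I*sqrt(31)/110838815 ≈ -0.00018997 + 1.0047e-7*I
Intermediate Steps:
L(E, p) = -I*sqrt(31)/2 (L(E, p) = -sqrt(-16 - 15)/2 = -I*sqrt(31)/2)
z = 401 - I*sqrt(31)/2 (z = (1703 - I*sqrt(31)/2) - 1302 = 401 - I*sqrt(31)/2 ≈ 401.0 - 2.7839*I)
1/(z - 5665) = 1/((401 - I*sqrt(31)/2) - 5665) = 1/(-5264 - I*sqrt(31)/2)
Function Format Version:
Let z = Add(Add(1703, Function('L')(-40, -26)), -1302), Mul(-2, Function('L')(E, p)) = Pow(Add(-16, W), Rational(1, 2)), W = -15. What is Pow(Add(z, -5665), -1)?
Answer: Add(Rational(-21056, 110838815), Mul(Rational(2, 110838815), I, Pow(31, Rational(1, 2)))) ≈ Add(-0.00018997, Mul(1.0047e-7, I))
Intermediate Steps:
Function('L')(E, p) = Mul(Rational(-1, 2), I, Pow(31, Rational(1, 2))) (Function('L')(E, p) = Mul(Rational(-1, 2), Pow(Add(-16, -15), Rational(1, 2))) = Mul(Rational(-1, 2), Pow(-31, Rational(1, 2))) = Mul(Rational(-1, 2), Mul(I, Pow(31, Rational(1, 2)))) = Mul(Rational(-1, 2), I, Pow(31, Rational(1, 2))))
z = Add(401, Mul(Rational(-1, 2), I, Pow(31, Rational(1, 2)))) (z = Add(Add(1703, Mul(Rational(-1, 2), I, Pow(31, Rational(1, 2)))), -1302) = Add(401, Mul(Rational(-1, 2), I, Pow(31, Rational(1, 2)))) ≈ Add(401.00, Mul(-2.7839, I)))
Pow(Add(z, -5665), -1) = Pow(Add(Add(401, Mul(Rational(-1, 2), I, Pow(31, Rational(1, 2)))), -5665), -1) = Pow(Add(-5264, Mul(Rational(-1, 2), I, Pow(31, Rational(1, 2)))), -1)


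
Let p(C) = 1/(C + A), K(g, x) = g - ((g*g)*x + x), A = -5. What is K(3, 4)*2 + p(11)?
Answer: -443/6 ≈ -73.833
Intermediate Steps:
K(g, x) = g - x - x*g**2 (K(g, x) = g - (g**2*x + x) = g - (x*g**2 + x) = g - (x + x*g**2) = g + (-x - x*g**2) = g - x - x*g**2)
p(C) = 1/(-5 + C) (p(C) = 1/(C - 5) = 1/(-5 + C))
K(3, 4)*2 + p(11) = (3 - 1*4 - 1*4*3**2)*2 + 1/(-5 + 11) = (3 - 4 - 1*4*9)*2 + 1/6 = (3 - 4 - 36)*2 + 1/6 = -37*2 + 1/6 = -74 + 1/6 = -443/6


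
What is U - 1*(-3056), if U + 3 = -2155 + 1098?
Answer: 1996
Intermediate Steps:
U = -1060 (U = -3 + (-2155 + 1098) = -3 - 1057 = -1060)
U - 1*(-3056) = -1060 - 1*(-3056) = -1060 + 3056 = 1996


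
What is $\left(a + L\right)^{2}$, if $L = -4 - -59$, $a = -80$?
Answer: $625$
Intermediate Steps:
$L = 55$ ($L = -4 + 59 = 55$)
$\left(a + L\right)^{2} = \left(-80 + 55\right)^{2} = \left(-25\right)^{2} = 625$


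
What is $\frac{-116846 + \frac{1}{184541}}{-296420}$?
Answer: $\frac{4312575537}{10940328644} \approx 0.39419$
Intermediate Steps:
$\frac{-116846 + \frac{1}{184541}}{-296420} = \left(-116846 + \frac{1}{184541}\right) \left(- \frac{1}{296420}\right) = \left(- \frac{21562877685}{184541}\right) \left(- \frac{1}{296420}\right) = \frac{4312575537}{10940328644}$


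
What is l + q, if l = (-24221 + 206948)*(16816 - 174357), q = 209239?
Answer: -28786785068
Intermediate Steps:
l = -28786994307 (l = 182727*(-157541) = -28786994307)
l + q = -28786994307 + 209239 = -28786785068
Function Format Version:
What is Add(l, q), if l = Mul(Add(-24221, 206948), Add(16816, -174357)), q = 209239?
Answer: -28786785068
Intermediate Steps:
l = -28786994307 (l = Mul(182727, -157541) = -28786994307)
Add(l, q) = Add(-28786994307, 209239) = -28786785068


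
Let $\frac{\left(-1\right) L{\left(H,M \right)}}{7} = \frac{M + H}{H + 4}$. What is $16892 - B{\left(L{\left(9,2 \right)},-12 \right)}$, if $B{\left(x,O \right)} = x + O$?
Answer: $\frac{219829}{13} \approx 16910.0$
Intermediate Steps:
$L{\left(H,M \right)} = - \frac{7 \left(H + M\right)}{4 + H}$ ($L{\left(H,M \right)} = - 7 \frac{M + H}{H + 4} = - 7 \frac{H + M}{4 + H} = - \frac{7 \left(H + M\right)}{4 + H}$)
$B{\left(x,O \right)} = O + x$
$16892 - B{\left(L{\left(9,2 \right)},-12 \right)} = 16892 - \left(-12 + \frac{7 \left(\left(-1\right) 9 - 2\right)}{4 + 9}\right) = 16892 - \left(-12 + \frac{7 \left(-9 - 2\right)}{13}\right) = 16892 - \left(-12 + 7 \cdot \frac{1}{13} \left(-11\right)\right) = 16892 - \left(-12 - \frac{77}{13}\right) = 16892 - - \frac{233}{13} = 16892 + \frac{233}{13} = \frac{219829}{13}$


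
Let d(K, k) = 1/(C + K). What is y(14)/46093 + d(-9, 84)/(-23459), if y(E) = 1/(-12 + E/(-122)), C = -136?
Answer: -173432128/115866239340485 ≈ -1.4968e-6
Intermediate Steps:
d(K, k) = 1/(-136 + K)
y(E) = 1/(-12 - E/122) (y(E) = 1/(-12 + E*(-1/122)) = 1/(-12 - E/122))
y(14)/46093 + d(-9, 84)/(-23459) = -122/(1464 + 14)/46093 + 1/(-136 - 9*(-23459)) = -122/1478*(1/46093) - 1/23459/(-145) = -122*1/1478*(1/46093) - 1/145*(-1/23459) = -61/739*1/46093 + 1/3401555 = -61/34062727 + 1/3401555 = -173432128/115866239340485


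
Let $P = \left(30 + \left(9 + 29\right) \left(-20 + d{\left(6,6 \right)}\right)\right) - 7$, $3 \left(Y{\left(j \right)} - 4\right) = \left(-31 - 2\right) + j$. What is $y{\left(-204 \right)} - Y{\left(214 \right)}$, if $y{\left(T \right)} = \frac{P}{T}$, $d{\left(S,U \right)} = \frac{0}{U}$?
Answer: $- \frac{4129}{68} \approx -60.721$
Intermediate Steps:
$Y{\left(j \right)} = -7 + \frac{j}{3}$ ($Y{\left(j \right)} = 4 + \frac{\left(-31 - 2\right) + j}{3} = 4 + \frac{-33 + j}{3} = 4 + \left(-11 + \frac{j}{3}\right) = -7 + \frac{j}{3}$)
$d{\left(S,U \right)} = 0$
$P = -737$ ($P = \left(30 + \left(9 + 29\right) \left(-20 + 0\right)\right) - 7 = \left(30 + 38 \left(-20\right)\right) - 7 = \left(30 - 760\right) - 7 = -730 - 7 = -737$)
$y{\left(T \right)} = - \frac{737}{T}$
$y{\left(-204 \right)} - Y{\left(214 \right)} = - \frac{737}{-204} - \left(-7 + \frac{1}{3} \cdot 214\right) = \left(-737\right) \left(- \frac{1}{204}\right) - \left(-7 + \frac{214}{3}\right) = \frac{737}{204} - \frac{193}{3} = - \frac{4129}{68}$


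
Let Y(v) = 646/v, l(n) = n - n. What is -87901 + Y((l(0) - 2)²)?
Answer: -175479/2 ≈ -87740.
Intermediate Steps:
l(n) = 0
-87901 + Y((l(0) - 2)²) = -87901 + 646/((0 - 2)²) = -87901 + 646/((-2)²) = -87901 + 646/4 = -87901 + 646*(¼) = -87901 + 323/2 = -175479/2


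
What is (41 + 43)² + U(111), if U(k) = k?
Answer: 7167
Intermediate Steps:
(41 + 43)² + U(111) = (41 + 43)² + 111 = 84² + 111 = 7056 + 111 = 7167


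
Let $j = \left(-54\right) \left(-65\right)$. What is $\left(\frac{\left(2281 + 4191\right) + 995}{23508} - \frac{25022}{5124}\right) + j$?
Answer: $\frac{11729085157}{3345972} \approx 3505.4$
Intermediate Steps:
$j = 3510$
$\left(\frac{\left(2281 + 4191\right) + 995}{23508} - \frac{25022}{5124}\right) + j = \left(\frac{\left(2281 + 4191\right) + 995}{23508} - \frac{25022}{5124}\right) + 3510 = \left(\left(6472 + 995\right) \frac{1}{23508} - \frac{12511}{2562}\right) + 3510 = \left(7467 \cdot \frac{1}{23508} - \frac{12511}{2562}\right) + 3510 = \left(\frac{2489}{7836} - \frac{12511}{2562}\right) + 3510 = - \frac{15276563}{3345972} + 3510 = \frac{11729085157}{3345972}$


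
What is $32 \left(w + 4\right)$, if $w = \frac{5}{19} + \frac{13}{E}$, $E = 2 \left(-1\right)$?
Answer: $- \frac{1360}{19} \approx -71.579$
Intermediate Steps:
$E = -2$
$w = - \frac{237}{38}$ ($w = \frac{5}{19} + \frac{13}{-2} = 5 \cdot \frac{1}{19} + 13 \left(- \frac{1}{2}\right) = \frac{5}{19} - \frac{13}{2} = - \frac{237}{38} \approx -6.2368$)
$32 \left(w + 4\right) = 32 \left(- \frac{237}{38} + 4\right) = 32 \left(- \frac{85}{38}\right) = - \frac{1360}{19}$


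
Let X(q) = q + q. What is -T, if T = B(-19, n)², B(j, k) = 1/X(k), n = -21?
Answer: -1/1764 ≈ -0.00056689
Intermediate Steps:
X(q) = 2*q
B(j, k) = 1/(2*k)
T = 1/1764 (T = ((½)/(-21))² = ((½)*(-1/21))² = (-1/42)² = 1/1764 ≈ 0.00056689)
-T = -1*1/1764 = -1/1764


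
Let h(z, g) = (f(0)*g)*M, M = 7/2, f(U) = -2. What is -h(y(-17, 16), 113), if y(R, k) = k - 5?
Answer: 791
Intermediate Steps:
y(R, k) = -5 + k
M = 7/2 (M = 7*(1/2) = 7/2 ≈ 3.5000)
h(z, g) = -7*g (h(z, g) = -2*g*(7/2) = -7*g)
-h(y(-17, 16), 113) = -(-7)*113 = -1*(-791) = 791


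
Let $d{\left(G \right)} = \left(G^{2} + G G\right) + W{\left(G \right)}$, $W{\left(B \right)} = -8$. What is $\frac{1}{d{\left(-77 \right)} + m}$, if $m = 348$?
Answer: $\frac{1}{12198} \approx 8.1981 \cdot 10^{-5}$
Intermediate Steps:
$d{\left(G \right)} = -8 + 2 G^{2}$ ($d{\left(G \right)} = \left(G^{2} + G G\right) - 8 = \left(G^{2} + G^{2}\right) - 8 = 2 G^{2} - 8 = -8 + 2 G^{2}$)
$\frac{1}{d{\left(-77 \right)} + m} = \frac{1}{\left(-8 + 2 \left(-77\right)^{2}\right) + 348} = \frac{1}{\left(-8 + 2 \cdot 5929\right) + 348} = \frac{1}{\left(-8 + 11858\right) + 348} = \frac{1}{11850 + 348} = \frac{1}{12198}$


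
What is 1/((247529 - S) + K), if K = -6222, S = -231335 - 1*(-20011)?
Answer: 1/452631 ≈ 2.2093e-6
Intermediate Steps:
S = -211324 (S = -231335 + 20011 = -211324)
1/((247529 - S) + K) = 1/((247529 - 1*(-211324)) - 6222) = 1/((247529 + 211324) - 6222) = 1/(458853 - 6222) = 1/452631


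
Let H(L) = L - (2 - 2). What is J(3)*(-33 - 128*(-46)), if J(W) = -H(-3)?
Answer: 17565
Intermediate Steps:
H(L) = L (H(L) = L - 1*0 = L + 0 = L)
J(W) = 3 (J(W) = -1*(-3) = 3)
J(3)*(-33 - 128*(-46)) = 3*(-33 - 128*(-46)) = 3*(-33 + 5888) = 3*5855 = 17565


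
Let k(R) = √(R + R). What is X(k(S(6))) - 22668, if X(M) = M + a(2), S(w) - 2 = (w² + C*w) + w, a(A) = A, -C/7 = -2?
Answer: -22650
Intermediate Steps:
C = 14 (C = -7*(-2) = 14)
S(w) = 2 + w² + 15*w (S(w) = 2 + ((w² + 14*w) + w) = 2 + (w² + 15*w) = 2 + w² + 15*w)
k(R) = √2*√R (k(R) = √(2*R) = √2*√R)
X(M) = 2 + M (X(M) = M + 2 = 2 + M)
X(k(S(6))) - 22668 = (2 + √2*√(2 + 6² + 15*6)) - 22668 = (2 + √2*√(2 + 36 + 90)) - 22668 = (2 + √2*√128) - 22668 = (2 + √2*(8*√2)) - 22668 = (2 + 16) - 22668 = 18 - 22668 = -22650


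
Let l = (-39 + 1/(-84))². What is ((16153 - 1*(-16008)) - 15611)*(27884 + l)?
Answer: 1716965128075/3528 ≈ 4.8667e+8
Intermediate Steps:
l = 10738729/7056 (l = (-39 - 1/84)² = (-3277/84)² = 10738729/7056 ≈ 1521.9)
((16153 - 1*(-16008)) - 15611)*(27884 + l) = ((16153 - 1*(-16008)) - 15611)*(27884 + 10738729/7056) = ((16153 + 16008) - 15611)*(207488233/7056) = (32161 - 15611)*(207488233/7056) = 16550*(207488233/7056) = 1716965128075/3528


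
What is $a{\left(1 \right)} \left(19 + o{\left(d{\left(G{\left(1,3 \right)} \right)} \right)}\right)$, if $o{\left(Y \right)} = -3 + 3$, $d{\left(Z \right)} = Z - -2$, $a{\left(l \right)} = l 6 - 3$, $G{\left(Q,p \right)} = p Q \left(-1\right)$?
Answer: $57$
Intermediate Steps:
$G{\left(Q,p \right)} = - Q p$ ($G{\left(Q,p \right)} = Q p \left(-1\right) = - Q p$)
$a{\left(l \right)} = -3 + 6 l$ ($a{\left(l \right)} = 6 l - 3 = -3 + 6 l$)
$d{\left(Z \right)} = 2 + Z$ ($d{\left(Z \right)} = Z + 2 = 2 + Z$)
$o{\left(Y \right)} = 0$
$a{\left(1 \right)} \left(19 + o{\left(d{\left(G{\left(1,3 \right)} \right)} \right)}\right) = \left(-3 + 6 \cdot 1\right) \left(19 + 0\right) = \left(-3 + 6\right) 19 = 3 \cdot 19 = 57$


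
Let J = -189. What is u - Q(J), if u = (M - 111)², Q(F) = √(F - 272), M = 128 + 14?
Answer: 961 - I*√461 ≈ 961.0 - 21.471*I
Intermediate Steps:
M = 142
Q(F) = √(-272 + F)
u = 961 (u = (142 - 111)² = 31² = 961)
u - Q(J) = 961 - √(-272 - 189) = 961 - √(-461) = 961 - I*√461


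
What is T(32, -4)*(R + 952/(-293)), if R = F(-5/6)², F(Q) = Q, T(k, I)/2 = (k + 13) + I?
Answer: -1104827/5274 ≈ -209.49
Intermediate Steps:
T(k, I) = 26 + 2*I + 2*k (T(k, I) = 2*((k + 13) + I) = 2*((13 + k) + I) = 2*(13 + I + k) = 26 + 2*I + 2*k)
R = 25/36 (R = (-5/6)² = (-5*⅙)² = (-⅚)² = 25/36 ≈ 0.69444)
T(32, -4)*(R + 952/(-293)) = (26 + 2*(-4) + 2*32)*(25/36 + 952/(-293)) = (26 - 8 + 64)*(25/36 + 952*(-1/293)) = 82*(25/36 - 952/293) = 82*(-26947/10548) = -1104827/5274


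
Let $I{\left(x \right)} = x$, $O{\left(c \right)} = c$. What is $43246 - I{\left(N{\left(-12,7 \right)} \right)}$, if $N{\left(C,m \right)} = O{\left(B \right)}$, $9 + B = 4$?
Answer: $43251$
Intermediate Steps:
$B = -5$ ($B = -9 + 4 = -5$)
$N{\left(C,m \right)} = -5$
$43246 - I{\left(N{\left(-12,7 \right)} \right)} = 43246 - -5 = 43246 + 5 = 43251$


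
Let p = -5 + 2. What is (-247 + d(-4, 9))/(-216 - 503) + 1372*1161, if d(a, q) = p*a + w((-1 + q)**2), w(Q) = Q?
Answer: 1145289519/719 ≈ 1.5929e+6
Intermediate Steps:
p = -3
d(a, q) = (-1 + q)**2 - 3*a (d(a, q) = -3*a + (-1 + q)**2 = (-1 + q)**2 - 3*a)
(-247 + d(-4, 9))/(-216 - 503) + 1372*1161 = (-247 + ((-1 + 9)**2 - 3*(-4)))/(-216 - 503) + 1372*1161 = (-247 + (8**2 + 12))/(-719) + 1592892 = (-247 + (64 + 12))*(-1/719) + 1592892 = (-247 + 76)*(-1/719) + 1592892 = -171*(-1/719) + 1592892 = 171/719 + 1592892 = 1145289519/719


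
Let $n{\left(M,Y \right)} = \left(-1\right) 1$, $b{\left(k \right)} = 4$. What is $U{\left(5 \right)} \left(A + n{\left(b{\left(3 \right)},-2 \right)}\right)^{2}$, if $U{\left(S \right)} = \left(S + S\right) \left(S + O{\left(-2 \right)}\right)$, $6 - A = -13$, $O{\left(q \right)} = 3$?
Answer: $25920$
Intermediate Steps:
$n{\left(M,Y \right)} = -1$
$A = 19$ ($A = 6 - -13 = 6 + 13 = 19$)
$U{\left(S \right)} = 2 S \left(3 + S\right)$ ($U{\left(S \right)} = \left(S + S\right) \left(S + 3\right) = 2 S \left(3 + S\right)$)
$U{\left(5 \right)} \left(A + n{\left(b{\left(3 \right)},-2 \right)}\right)^{2} = 2 \cdot 5 \left(3 + 5\right) \left(19 - 1\right)^{2} = 2 \cdot 5 \cdot 8 \cdot 18^{2} = 80 \cdot 324 = 25920$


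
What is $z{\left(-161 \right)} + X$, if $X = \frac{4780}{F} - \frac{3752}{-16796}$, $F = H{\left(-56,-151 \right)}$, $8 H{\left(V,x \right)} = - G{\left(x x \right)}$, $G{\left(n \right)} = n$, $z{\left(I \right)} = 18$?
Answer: $\frac{1584162760}{95741399} \approx 16.546$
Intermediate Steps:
$H{\left(V,x \right)} = - \frac{x^{2}}{8}$ ($H{\left(V,x \right)} = \frac{\left(-1\right) x x}{8} = \frac{\left(-1\right) x^{2}}{8} = - \frac{x^{2}}{8}$)
$F = - \frac{22801}{8}$ ($F = - \frac{\left(-151\right)^{2}}{8} = \left(- \frac{1}{8}\right) 22801 = - \frac{22801}{8} \approx -2850.1$)
$X = - \frac{139182422}{95741399}$ ($X = \frac{4780}{- \frac{22801}{8}} - \frac{3752}{-16796} = 4780 \left(- \frac{8}{22801}\right) - - \frac{938}{4199} = - \frac{38240}{22801} + \frac{938}{4199} = - \frac{139182422}{95741399} \approx -1.4537$)
$z{\left(-161 \right)} + X = 18 - \frac{139182422}{95741399} = \frac{1584162760}{95741399}$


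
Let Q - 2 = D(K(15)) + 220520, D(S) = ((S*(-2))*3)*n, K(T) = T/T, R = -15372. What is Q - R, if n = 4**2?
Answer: 235798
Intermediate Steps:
K(T) = 1
n = 16
D(S) = -96*S (D(S) = ((S*(-2))*3)*16 = (-2*S*3)*16 = -6*S*16 = -96*S)
Q = 220426 (Q = 2 + (-96*1 + 220520) = 2 + (-96 + 220520) = 2 + 220424 = 220426)
Q - R = 220426 - 1*(-15372) = 220426 + 15372 = 235798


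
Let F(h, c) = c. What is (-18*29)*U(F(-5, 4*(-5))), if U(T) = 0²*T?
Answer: 0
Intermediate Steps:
U(T) = 0 (U(T) = 0*T = 0)
(-18*29)*U(F(-5, 4*(-5))) = -18*29*0 = -522*0 = 0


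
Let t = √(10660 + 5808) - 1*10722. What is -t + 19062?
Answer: 29784 - 2*√4117 ≈ 29656.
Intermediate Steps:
t = -10722 + 2*√4117 (t = √16468 - 10722 = 2*√4117 - 10722 = -10722 + 2*√4117 ≈ -10594.)
-t + 19062 = -(-10722 + 2*√4117) + 19062 = (10722 - 2*√4117) + 19062 = 29784 - 2*√4117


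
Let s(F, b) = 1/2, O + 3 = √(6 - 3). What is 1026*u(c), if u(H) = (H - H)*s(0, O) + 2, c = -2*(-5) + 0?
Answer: 2052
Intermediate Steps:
O = -3 + √3 (O = -3 + √(6 - 3) = -3 + √3 ≈ -1.2680)
c = 10 (c = 10 + 0 = 10)
s(F, b) = ½
u(H) = 2 (u(H) = (H - H)*(½) + 2 = 0*(½) + 2 = 0 + 2 = 2)
1026*u(c) = 1026*2 = 2052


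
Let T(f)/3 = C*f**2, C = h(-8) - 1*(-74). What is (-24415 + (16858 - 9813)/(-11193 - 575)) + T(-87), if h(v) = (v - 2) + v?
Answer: 14676771891/11768 ≈ 1.2472e+6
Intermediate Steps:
h(v) = -2 + 2*v (h(v) = (-2 + v) + v = -2 + 2*v)
C = 56 (C = (-2 + 2*(-8)) - 1*(-74) = (-2 - 16) + 74 = -18 + 74 = 56)
T(f) = 168*f**2 (T(f) = 3*(56*f**2) = 168*f**2)
(-24415 + (16858 - 9813)/(-11193 - 575)) + T(-87) = (-24415 + (16858 - 9813)/(-11193 - 575)) + 168*(-87)**2 = (-24415 + 7045/(-11768)) + 168*7569 = (-24415 + 7045*(-1/11768)) + 1271592 = (-24415 - 7045/11768) + 1271592 = -287322765/11768 + 1271592 = 14676771891/11768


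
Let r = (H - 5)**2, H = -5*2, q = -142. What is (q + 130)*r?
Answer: -2700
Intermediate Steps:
H = -10
r = 225 (r = (-10 - 5)**2 = (-15)**2 = 225)
(q + 130)*r = (-142 + 130)*225 = -12*225 = -2700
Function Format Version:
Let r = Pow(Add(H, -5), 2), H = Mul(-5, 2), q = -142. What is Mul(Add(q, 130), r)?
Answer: -2700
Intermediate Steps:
H = -10
r = 225 (r = Pow(Add(-10, -5), 2) = Pow(-15, 2) = 225)
Mul(Add(q, 130), r) = Mul(Add(-142, 130), 225) = Mul(-12, 225) = -2700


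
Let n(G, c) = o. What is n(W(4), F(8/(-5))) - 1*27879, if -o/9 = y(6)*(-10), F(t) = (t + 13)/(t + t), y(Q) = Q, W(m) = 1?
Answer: -27339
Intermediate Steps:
F(t) = (13 + t)/(2*t) (F(t) = (13 + t)/((2*t)) = (13 + t)*(1/(2*t)) = (13 + t)/(2*t))
o = 540 (o = -54*(-10) = -9*(-60) = 540)
n(G, c) = 540
n(W(4), F(8/(-5))) - 1*27879 = 540 - 1*27879 = 540 - 27879 = -27339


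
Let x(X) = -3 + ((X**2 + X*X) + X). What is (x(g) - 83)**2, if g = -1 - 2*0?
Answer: 7225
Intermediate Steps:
g = -1 (g = -1 + 0 = -1)
x(X) = -3 + X + 2*X**2 (x(X) = -3 + ((X**2 + X**2) + X) = -3 + (2*X**2 + X) = -3 + (X + 2*X**2) = -3 + X + 2*X**2)
(x(g) - 83)**2 = ((-3 - 1 + 2*(-1)**2) - 83)**2 = ((-3 - 1 + 2*1) - 83)**2 = ((-3 - 1 + 2) - 83)**2 = (-2 - 83)**2 = (-85)**2 = 7225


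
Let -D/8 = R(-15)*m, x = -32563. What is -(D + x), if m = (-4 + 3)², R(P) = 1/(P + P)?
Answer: 488441/15 ≈ 32563.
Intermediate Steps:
R(P) = 1/(2*P)
m = 1 (m = (-1)² = 1)
D = 4/15 (D = -8*(½)/(-15) = -8*(½)*(-1/15) = -(-4)/15 = -8*(-1/30) = 4/15 ≈ 0.26667)
-(D + x) = -(4/15 - 32563) = -1*(-488441/15) = 488441/15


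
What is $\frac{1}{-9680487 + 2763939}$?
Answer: $- \frac{1}{6916548} \approx -1.4458 \cdot 10^{-7}$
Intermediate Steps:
$\frac{1}{-9680487 + 2763939} = \frac{1}{-6916548} = - \frac{1}{6916548}$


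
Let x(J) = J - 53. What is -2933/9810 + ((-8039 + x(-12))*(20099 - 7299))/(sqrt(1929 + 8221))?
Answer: -2933/9810 - 10373120*sqrt(406)/203 ≈ -1.0296e+6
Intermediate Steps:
x(J) = -53 + J
-2933/9810 + ((-8039 + x(-12))*(20099 - 7299))/(sqrt(1929 + 8221)) = -2933/9810 + ((-8039 + (-53 - 12))*(20099 - 7299))/(sqrt(1929 + 8221)) = -2933*1/9810 + ((-8039 - 65)*12800)/(sqrt(10150)) = -2933/9810 + (-8104*12800)/((5*sqrt(406))) = -2933/9810 - 10373120*sqrt(406)/203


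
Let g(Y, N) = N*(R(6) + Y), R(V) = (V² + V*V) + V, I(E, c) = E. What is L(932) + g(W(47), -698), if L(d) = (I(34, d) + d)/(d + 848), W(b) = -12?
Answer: -41000037/890 ≈ -46067.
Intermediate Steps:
R(V) = V + 2*V² (R(V) = (V² + V²) + V = 2*V² + V = V + 2*V²)
g(Y, N) = N*(78 + Y) (g(Y, N) = N*(6*(1 + 2*6) + Y) = N*(6*(1 + 12) + Y) = N*(6*13 + Y) = N*(78 + Y))
L(d) = (34 + d)/(848 + d) (L(d) = (34 + d)/(d + 848) = (34 + d)/(848 + d))
L(932) + g(W(47), -698) = (34 + 932)/(848 + 932) - 698*(78 - 12) = 966/1780 - 698*66 = (1/1780)*966 - 46068 = 483/890 - 46068 = -41000037/890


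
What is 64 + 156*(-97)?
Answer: -15068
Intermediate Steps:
64 + 156*(-97) = 64 - 15132 = -15068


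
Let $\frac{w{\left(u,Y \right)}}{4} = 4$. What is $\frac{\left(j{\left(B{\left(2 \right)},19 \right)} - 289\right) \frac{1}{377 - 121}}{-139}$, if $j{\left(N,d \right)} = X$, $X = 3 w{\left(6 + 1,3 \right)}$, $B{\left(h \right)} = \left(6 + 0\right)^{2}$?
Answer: $\frac{241}{35584} \approx 0.0067727$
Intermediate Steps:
$w{\left(u,Y \right)} = 16$ ($w{\left(u,Y \right)} = 4 \cdot 4 = 16$)
$B{\left(h \right)} = 36$ ($B{\left(h \right)} = 6^{2} = 36$)
$X = 48$ ($X = 3 \cdot 16 = 48$)
$j{\left(N,d \right)} = 48$
$\frac{\left(j{\left(B{\left(2 \right)},19 \right)} - 289\right) \frac{1}{377 - 121}}{-139} = \frac{\left(48 - 289\right) \frac{1}{377 - 121}}{-139} = - \frac{241}{256} \left(- \frac{1}{139}\right) = \left(-241\right) \frac{1}{256} \left(- \frac{1}{139}\right) = \left(- \frac{241}{256}\right) \left(- \frac{1}{139}\right) = \frac{241}{35584}$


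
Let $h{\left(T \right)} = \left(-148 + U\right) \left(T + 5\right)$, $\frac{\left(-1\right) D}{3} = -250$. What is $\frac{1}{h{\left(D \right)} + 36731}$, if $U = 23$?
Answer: $- \frac{1}{57644} \approx -1.7348 \cdot 10^{-5}$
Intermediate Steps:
$D = 750$ ($D = \left(-3\right) \left(-250\right) = 750$)
$h{\left(T \right)} = -625 - 125 T$ ($h{\left(T \right)} = \left(-148 + 23\right) \left(T + 5\right) = - 125 \left(5 + T\right) = -625 - 125 T$)
$\frac{1}{h{\left(D \right)} + 36731} = \frac{1}{\left(-625 - 93750\right) + 36731} = \frac{1}{-94375 + 36731} = \frac{1}{-57644} = - \frac{1}{57644}$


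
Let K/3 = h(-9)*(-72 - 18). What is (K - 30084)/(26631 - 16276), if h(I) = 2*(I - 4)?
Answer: -23064/10355 ≈ -2.2273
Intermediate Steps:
h(I) = -8 + 2*I (h(I) = 2*(-4 + I) = -8 + 2*I)
K = 7020 (K = 3*((-8 + 2*(-9))*(-72 - 18)) = 3*((-8 - 18)*(-90)) = 3*(-26*(-90)) = 3*2340 = 7020)
(K - 30084)/(26631 - 16276) = (7020 - 30084)/(26631 - 16276) = -23064/10355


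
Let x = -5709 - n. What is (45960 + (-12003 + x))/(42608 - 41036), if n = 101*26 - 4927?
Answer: 10183/524 ≈ 19.433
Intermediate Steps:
n = -2301 (n = 2626 - 4927 = -2301)
x = -3408 (x = -5709 - 1*(-2301) = -5709 + 2301 = -3408)
(45960 + (-12003 + x))/(42608 - 41036) = (45960 + (-12003 - 3408))/(42608 - 41036) = (45960 - 15411)/1572 = 30549*(1/1572) = 10183/524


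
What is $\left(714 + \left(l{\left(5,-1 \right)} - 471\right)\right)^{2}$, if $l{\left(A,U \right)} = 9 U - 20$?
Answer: $45796$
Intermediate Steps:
$l{\left(A,U \right)} = -20 + 9 U$
$\left(714 + \left(l{\left(5,-1 \right)} - 471\right)\right)^{2} = \left(714 + \left(\left(-20 + 9 \left(-1\right)\right) - 471\right)\right)^{2} = \left(714 - 500\right)^{2} = 214^{2} = 45796$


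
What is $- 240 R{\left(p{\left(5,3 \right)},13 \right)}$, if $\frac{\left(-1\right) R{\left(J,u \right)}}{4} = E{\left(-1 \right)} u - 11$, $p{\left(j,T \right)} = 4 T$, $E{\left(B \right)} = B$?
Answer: $-23040$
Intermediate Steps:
$R{\left(J,u \right)} = 44 + 4 u$ ($R{\left(J,u \right)} = - 4 \left(- u - 11\right) = - 4 \left(-11 - u\right) = 44 + 4 u$)
$- 240 R{\left(p{\left(5,3 \right)},13 \right)} = - 240 \left(44 + 4 \cdot 13\right) = - 240 \left(44 + 52\right) = \left(-240\right) 96 = -23040$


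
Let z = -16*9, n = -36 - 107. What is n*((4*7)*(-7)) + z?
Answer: 27884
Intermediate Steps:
n = -143
z = -144
n*((4*7)*(-7)) + z = -143*4*7*(-7) - 144 = -4004*(-7) - 144 = -143*(-196) - 144 = 28028 - 144 = 27884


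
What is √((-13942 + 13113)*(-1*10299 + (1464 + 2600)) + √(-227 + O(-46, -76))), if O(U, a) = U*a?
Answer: √(5168815 + √3269) ≈ 2273.5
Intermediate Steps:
√((-13942 + 13113)*(-1*10299 + (1464 + 2600)) + √(-227 + O(-46, -76))) = √((-13942 + 13113)*(-1*10299 + (1464 + 2600)) + √(-227 - 46*(-76))) = √(-829*(-10299 + 4064) + √(-227 + 3496)) = √(-829*(-6235) + √3269) = √(5168815 + √3269)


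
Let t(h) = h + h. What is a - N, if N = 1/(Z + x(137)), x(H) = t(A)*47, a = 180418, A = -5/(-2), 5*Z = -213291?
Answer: 38269544493/212116 ≈ 1.8042e+5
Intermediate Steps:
Z = -213291/5 (Z = (1/5)*(-213291) = -213291/5 ≈ -42658.)
A = 5/2 (A = -5*(-1/2) = 5/2 ≈ 2.5000)
t(h) = 2*h
x(H) = 235 (x(H) = (2*(5/2))*47 = 5*47 = 235)
N = -5/212116 (N = 1/(-213291/5 + 235) = 1/(-212116/5) = -5/212116 ≈ -2.3572e-5)
a - N = 180418 - 1*(-5/212116) = 180418 + 5/212116 = 38269544493/212116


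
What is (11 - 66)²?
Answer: 3025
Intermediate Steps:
(11 - 66)² = (-55)² = 3025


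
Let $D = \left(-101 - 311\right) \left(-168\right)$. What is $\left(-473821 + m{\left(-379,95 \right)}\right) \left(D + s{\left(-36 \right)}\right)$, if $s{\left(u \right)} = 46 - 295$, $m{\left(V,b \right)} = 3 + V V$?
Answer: $-22771317159$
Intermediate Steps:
$m{\left(V,b \right)} = 3 + V^{2}$
$D = 69216$ ($D = \left(-412\right) \left(-168\right) = 69216$)
$s{\left(u \right)} = -249$
$\left(-473821 + m{\left(-379,95 \right)}\right) \left(D + s{\left(-36 \right)}\right) = \left(-473821 + \left(3 + \left(-379\right)^{2}\right)\right) \left(69216 - 249\right) = \left(-473821 + \left(3 + 143641\right)\right) 68967 = \left(-473821 + 143644\right) 68967 = \left(-330177\right) 68967 = -22771317159$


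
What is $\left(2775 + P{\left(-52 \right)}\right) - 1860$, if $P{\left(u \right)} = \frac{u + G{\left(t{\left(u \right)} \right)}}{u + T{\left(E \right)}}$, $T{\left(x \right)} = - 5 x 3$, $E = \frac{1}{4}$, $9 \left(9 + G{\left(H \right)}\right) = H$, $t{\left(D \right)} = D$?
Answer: $\frac{1838809}{2007} \approx 916.2$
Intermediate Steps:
$G{\left(H \right)} = -9 + \frac{H}{9}$
$E = \frac{1}{4} \approx 0.25$
$T{\left(x \right)} = - 15 x$
$P{\left(u \right)} = \frac{-9 + \frac{10 u}{9}}{- \frac{15}{4} + u}$ ($P{\left(u \right)} = \frac{u + \left(-9 + \frac{u}{9}\right)}{u - \frac{15}{4}} = \frac{-9 + \frac{10 u}{9}}{u - \frac{15}{4}} = \frac{-9 + \frac{10 u}{9}}{- \frac{15}{4} + u}$)
$\left(2775 + P{\left(-52 \right)}\right) - 1860 = \left(2775 + \frac{4 \left(-81 + 10 \left(-52\right)\right)}{9 \left(-15 + 4 \left(-52\right)\right)}\right) - 1860 = \left(2775 + \frac{4 \left(-81 - 520\right)}{9 \left(-15 - 208\right)}\right) - 1860 = \left(2775 + \frac{4}{9} \frac{1}{-223} \left(-601\right)\right) - 1860 = \left(2775 + \frac{4}{9} \left(- \frac{1}{223}\right) \left(-601\right)\right) - 1860 = \left(2775 + \frac{2404}{2007}\right) - 1860 = \frac{5571829}{2007} - 1860 = \frac{1838809}{2007}$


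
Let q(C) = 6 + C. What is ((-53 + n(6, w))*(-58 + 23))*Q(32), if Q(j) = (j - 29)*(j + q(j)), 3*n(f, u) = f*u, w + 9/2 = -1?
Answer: 470400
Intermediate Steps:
w = -11/2 (w = -9/2 - 1 = -11/2 ≈ -5.5000)
n(f, u) = f*u/3 (n(f, u) = (f*u)/3 = f*u/3)
Q(j) = (-29 + j)*(6 + 2*j) (Q(j) = (j - 29)*(j + (6 + j)) = (-29 + j)*(6 + 2*j))
((-53 + n(6, w))*(-58 + 23))*Q(32) = ((-53 + (⅓)*6*(-11/2))*(-58 + 23))*(-174 - 52*32 + 2*32²) = ((-53 - 11)*(-35))*(-174 - 1664 + 2*1024) = (-64*(-35))*(-174 - 1664 + 2048) = 2240*210 = 470400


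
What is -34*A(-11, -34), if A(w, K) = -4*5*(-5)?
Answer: -3400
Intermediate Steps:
A(w, K) = 100 (A(w, K) = -20*(-5) = 100)
-34*A(-11, -34) = -34*100 = -1*3400 = -3400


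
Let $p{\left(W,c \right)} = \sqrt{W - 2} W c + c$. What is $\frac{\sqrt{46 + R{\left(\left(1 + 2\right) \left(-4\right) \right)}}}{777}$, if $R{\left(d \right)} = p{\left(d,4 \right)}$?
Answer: $\frac{\sqrt{50 - 48 i \sqrt{14}}}{777} \approx 0.013993 - 0.01063 i$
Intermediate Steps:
$p{\left(W,c \right)} = c + W c \sqrt{-2 + W}$ ($p{\left(W,c \right)} = \sqrt{-2 + W} W c + c = W \sqrt{-2 + W} c + c = W c \sqrt{-2 + W} + c = c + W c \sqrt{-2 + W}$)
$R{\left(d \right)} = 4 + 4 d \sqrt{-2 + d}$ ($R{\left(d \right)} = 4 \left(1 + d \sqrt{-2 + d}\right) = 4 + 4 d \sqrt{-2 + d}$)
$\frac{\sqrt{46 + R{\left(\left(1 + 2\right) \left(-4\right) \right)}}}{777} = \frac{\sqrt{46 + \left(4 + 4 \left(1 + 2\right) \left(-4\right) \sqrt{-2 + \left(1 + 2\right) \left(-4\right)}\right)}}{777} = \sqrt{46 + \left(4 + 4 \cdot 3 \left(-4\right) \sqrt{-2 + 3 \left(-4\right)}\right)} \frac{1}{777} = \sqrt{46 + \left(4 + 4 \left(-12\right) \sqrt{-2 - 12}\right)} \frac{1}{777} = \sqrt{46 + \left(4 + 4 \left(-12\right) \sqrt{-14}\right)} \frac{1}{777} = \sqrt{46 + \left(4 + 4 \left(-12\right) i \sqrt{14}\right)} \frac{1}{777} = \sqrt{46 + \left(4 - 48 i \sqrt{14}\right)} \frac{1}{777} = \sqrt{50 - 48 i \sqrt{14}} \cdot \frac{1}{777} = \frac{\sqrt{50 - 48 i \sqrt{14}}}{777}$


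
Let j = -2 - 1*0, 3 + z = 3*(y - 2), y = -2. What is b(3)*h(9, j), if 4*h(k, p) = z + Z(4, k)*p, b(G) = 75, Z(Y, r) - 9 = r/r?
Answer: -2625/4 ≈ -656.25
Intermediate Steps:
Z(Y, r) = 10 (Z(Y, r) = 9 + r/r = 9 + 1 = 10)
z = -15 (z = -3 + 3*(-2 - 2) = -3 + 3*(-4) = -3 - 12 = -15)
j = -2 (j = -2 + 0 = -2)
h(k, p) = -15/4 + 5*p/2 (h(k, p) = (-15 + 10*p)/4 = -15/4 + 5*p/2)
b(3)*h(9, j) = 75*(-15/4 + (5/2)*(-2)) = 75*(-15/4 - 5) = 75*(-35/4) = -2625/4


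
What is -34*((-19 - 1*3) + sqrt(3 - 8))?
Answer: 748 - 34*I*sqrt(5) ≈ 748.0 - 76.026*I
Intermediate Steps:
-34*((-19 - 1*3) + sqrt(3 - 8)) = -34*((-19 - 3) + sqrt(-5)) = -34*(-22 + I*sqrt(5)) = 748 - 34*I*sqrt(5)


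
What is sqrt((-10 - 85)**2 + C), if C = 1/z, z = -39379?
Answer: 3*sqrt(1555013152294)/39379 ≈ 95.000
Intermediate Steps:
C = -1/39379 (C = 1/(-39379) = -1/39379 ≈ -2.5394e-5)
sqrt((-10 - 85)**2 + C) = sqrt((-10 - 85)**2 - 1/39379) = sqrt((-95)**2 - 1/39379) = sqrt(9025 - 1/39379) = sqrt(355395474/39379) = 3*sqrt(1555013152294)/39379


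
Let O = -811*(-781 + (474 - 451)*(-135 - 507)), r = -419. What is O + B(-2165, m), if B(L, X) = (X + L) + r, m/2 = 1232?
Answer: 12608497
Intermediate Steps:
m = 2464 (m = 2*1232 = 2464)
B(L, X) = -419 + L + X (B(L, X) = (X + L) - 419 = (L + X) - 419 = -419 + L + X)
O = 12608617 (O = -811*(-781 + 23*(-642)) = -811*(-781 - 14766) = -811*(-15547) = 12608617)
O + B(-2165, m) = 12608617 + (-419 - 2165 + 2464) = 12608617 - 120 = 12608497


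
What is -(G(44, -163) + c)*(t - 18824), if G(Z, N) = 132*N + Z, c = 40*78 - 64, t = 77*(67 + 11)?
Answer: -236056288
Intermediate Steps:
t = 6006 (t = 77*78 = 6006)
c = 3056 (c = 3120 - 64 = 3056)
G(Z, N) = Z + 132*N
-(G(44, -163) + c)*(t - 18824) = -((44 + 132*(-163)) + 3056)*(6006 - 18824) = -((44 - 21516) + 3056)*(-12818) = -(-21472 + 3056)*(-12818) = -(-18416)*(-12818) = -1*236056288 = -236056288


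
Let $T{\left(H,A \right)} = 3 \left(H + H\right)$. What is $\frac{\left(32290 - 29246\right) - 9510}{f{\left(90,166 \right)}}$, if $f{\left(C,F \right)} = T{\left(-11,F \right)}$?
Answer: $\frac{3233}{33} \approx 97.97$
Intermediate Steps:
$T{\left(H,A \right)} = 6 H$ ($T{\left(H,A \right)} = 3 \cdot 2 H = 6 H$)
$f{\left(C,F \right)} = -66$ ($f{\left(C,F \right)} = 6 \left(-11\right) = -66$)
$\frac{\left(32290 - 29246\right) - 9510}{f{\left(90,166 \right)}} = \frac{\left(32290 - 29246\right) - 9510}{-66} = \left(3044 - 9510\right) \left(- \frac{1}{66}\right) = \left(-6466\right) \left(- \frac{1}{66}\right) = \frac{3233}{33}$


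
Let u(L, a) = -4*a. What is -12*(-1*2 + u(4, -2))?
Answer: -72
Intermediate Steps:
-12*(-1*2 + u(4, -2)) = -12*(-1*2 - 4*(-2)) = -12*(-2 + 8) = -12*6 = -72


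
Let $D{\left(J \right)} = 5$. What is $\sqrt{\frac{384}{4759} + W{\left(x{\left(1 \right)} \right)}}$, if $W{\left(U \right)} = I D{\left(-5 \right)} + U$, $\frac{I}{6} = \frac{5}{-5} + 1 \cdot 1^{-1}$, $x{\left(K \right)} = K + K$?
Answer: $\frac{\sqrt{47123618}}{4759} \approx 1.4425$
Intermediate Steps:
$x{\left(K \right)} = 2 K$
$I = 0$ ($I = 6 \left(\frac{5}{-5} + 1 \cdot 1^{-1}\right) = 6 \left(5 \left(- \frac{1}{5}\right) + 1 \cdot 1\right) = 6 \left(-1 + 1\right) = 6 \cdot 0 = 0$)
$W{\left(U \right)} = U$ ($W{\left(U \right)} = 0 \cdot 5 + U = 0 + U = U$)
$\sqrt{\frac{384}{4759} + W{\left(x{\left(1 \right)} \right)}} = \sqrt{\frac{384}{4759} + 2 \cdot 1} = \sqrt{384 \cdot \frac{1}{4759} + 2} = \sqrt{\frac{384}{4759} + 2} = \sqrt{\frac{9902}{4759}} = \frac{\sqrt{47123618}}{4759}$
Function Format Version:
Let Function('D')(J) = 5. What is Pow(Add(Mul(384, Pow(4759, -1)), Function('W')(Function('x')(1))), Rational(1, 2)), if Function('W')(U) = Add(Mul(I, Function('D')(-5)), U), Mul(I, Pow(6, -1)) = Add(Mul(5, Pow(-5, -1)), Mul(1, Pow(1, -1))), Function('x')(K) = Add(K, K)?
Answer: Mul(Rational(1, 4759), Pow(47123618, Rational(1, 2))) ≈ 1.4425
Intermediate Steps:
Function('x')(K) = Mul(2, K)
I = 0 (I = Mul(6, Add(Mul(5, Pow(-5, -1)), Mul(1, Pow(1, -1)))) = Mul(6, Add(Mul(5, Rational(-1, 5)), Mul(1, 1))) = Mul(6, Add(-1, 1)) = Mul(6, 0) = 0)
Function('W')(U) = U (Function('W')(U) = Add(Mul(0, 5), U) = Add(0, U) = U)
Pow(Add(Mul(384, Pow(4759, -1)), Function('W')(Function('x')(1))), Rational(1, 2)) = Pow(Add(Mul(384, Pow(4759, -1)), Mul(2, 1)), Rational(1, 2)) = Pow(Add(Mul(384, Rational(1, 4759)), 2), Rational(1, 2)) = Pow(Add(Rational(384, 4759), 2), Rational(1, 2)) = Pow(Rational(9902, 4759), Rational(1, 2)) = Mul(Rational(1, 4759), Pow(47123618, Rational(1, 2)))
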